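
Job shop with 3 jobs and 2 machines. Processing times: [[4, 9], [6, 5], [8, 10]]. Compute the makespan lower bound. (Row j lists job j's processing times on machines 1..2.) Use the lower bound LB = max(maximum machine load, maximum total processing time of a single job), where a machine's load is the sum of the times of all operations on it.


Machine loads:
  Machine 1: 4 + 6 + 8 = 18
  Machine 2: 9 + 5 + 10 = 24
Max machine load = 24
Job totals:
  Job 1: 13
  Job 2: 11
  Job 3: 18
Max job total = 18
Lower bound = max(24, 18) = 24

24


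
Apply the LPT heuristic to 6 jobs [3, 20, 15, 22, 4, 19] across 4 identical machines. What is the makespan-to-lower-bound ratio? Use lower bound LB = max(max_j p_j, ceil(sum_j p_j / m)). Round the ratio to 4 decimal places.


LPT order: [22, 20, 19, 15, 4, 3]
Machine loads after assignment: [22, 20, 22, 19]
LPT makespan = 22
Lower bound = max(max_job, ceil(total/4)) = max(22, 21) = 22
Ratio = 22 / 22 = 1.0

1.0


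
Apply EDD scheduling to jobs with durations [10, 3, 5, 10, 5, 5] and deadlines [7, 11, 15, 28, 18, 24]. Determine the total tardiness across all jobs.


Sort by due date (EDD order): [(10, 7), (3, 11), (5, 15), (5, 18), (5, 24), (10, 28)]
Compute completion times and tardiness:
  Job 1: p=10, d=7, C=10, tardiness=max(0,10-7)=3
  Job 2: p=3, d=11, C=13, tardiness=max(0,13-11)=2
  Job 3: p=5, d=15, C=18, tardiness=max(0,18-15)=3
  Job 4: p=5, d=18, C=23, tardiness=max(0,23-18)=5
  Job 5: p=5, d=24, C=28, tardiness=max(0,28-24)=4
  Job 6: p=10, d=28, C=38, tardiness=max(0,38-28)=10
Total tardiness = 27

27


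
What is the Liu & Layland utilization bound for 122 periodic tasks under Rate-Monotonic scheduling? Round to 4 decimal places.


Compute 2^(1/122) = 1.0056977048
Subtract 1: 1.0056977048 - 1 = 0.0056977048
Multiply by n: 122 * 0.0056977048 = 0.6951199856
Round to 4 dp: 0.6951

0.6951


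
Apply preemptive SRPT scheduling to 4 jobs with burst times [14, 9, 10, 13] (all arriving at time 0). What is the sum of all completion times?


Since all jobs arrive at t=0, SRPT equals SPT ordering.
SPT order: [9, 10, 13, 14]
Completion times:
  Job 1: p=9, C=9
  Job 2: p=10, C=19
  Job 3: p=13, C=32
  Job 4: p=14, C=46
Total completion time = 9 + 19 + 32 + 46 = 106

106


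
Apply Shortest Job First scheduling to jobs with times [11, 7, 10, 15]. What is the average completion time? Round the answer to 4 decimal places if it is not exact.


SJF order (ascending): [7, 10, 11, 15]
Completion times:
  Job 1: burst=7, C=7
  Job 2: burst=10, C=17
  Job 3: burst=11, C=28
  Job 4: burst=15, C=43
Average completion = 95/4 = 23.75

23.75


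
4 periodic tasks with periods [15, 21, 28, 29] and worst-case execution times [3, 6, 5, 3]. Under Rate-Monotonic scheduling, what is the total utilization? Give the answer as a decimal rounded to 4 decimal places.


Compute individual utilizations (exact fractions):
  Task 1: C/T = 3/15 = 1/5 (approx. 0.2)
  Task 2: C/T = 6/21 = 2/7 (approx. 0.2857)
  Task 3: C/T = 5/28 (approx. 0.1786)
  Task 4: C/T = 3/29 (approx. 0.1034)
Total utilization U = 1/5 + 2/7 + 5/28 + 3/29 = 3117/4060
Rounded to 4 decimal places: U = 0.7677
RM (Liu & Layland) bound for 4 tasks = 0.756828; compare with U = 3117/4060 (approx. 0.767734)
bound < U <= 1, so the RM sufficient condition is not met (inconclusive; an exact test such as response-time analysis is needed).

0.7677


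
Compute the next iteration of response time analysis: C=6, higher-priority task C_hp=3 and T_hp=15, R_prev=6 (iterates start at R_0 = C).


R_next = C + ceil(R_prev / T_hp) * C_hp
ceil(6 / 15) = ceil(0.4) = 1
Interference = 1 * 3 = 3
R_next = 6 + 3 = 9

9


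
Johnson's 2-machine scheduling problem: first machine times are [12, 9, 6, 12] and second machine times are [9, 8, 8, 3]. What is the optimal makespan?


Apply Johnson's rule:
  Group 1 (a <= b): [(3, 6, 8)]
  Group 2 (a > b): [(1, 12, 9), (2, 9, 8), (4, 12, 3)]
Optimal job order: [3, 1, 2, 4]
Schedule:
  Job 3: M1 done at 6, M2 done at 14
  Job 1: M1 done at 18, M2 done at 27
  Job 2: M1 done at 27, M2 done at 35
  Job 4: M1 done at 39, M2 done at 42
Makespan = 42

42


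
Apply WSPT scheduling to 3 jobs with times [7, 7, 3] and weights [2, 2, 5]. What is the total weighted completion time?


Compute p/w ratios and sort ascending (WSPT): [(3, 5), (7, 2), (7, 2)]
Compute weighted completion times:
  Job (p=3,w=5): C=3, w*C=5*3=15
  Job (p=7,w=2): C=10, w*C=2*10=20
  Job (p=7,w=2): C=17, w*C=2*17=34
Total weighted completion time = 69

69


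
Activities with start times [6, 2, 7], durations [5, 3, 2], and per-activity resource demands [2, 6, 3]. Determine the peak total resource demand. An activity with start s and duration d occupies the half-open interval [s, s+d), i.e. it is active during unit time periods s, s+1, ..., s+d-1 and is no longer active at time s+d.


Each activity i is active on [start_i, start_i + duration_i).
Compute total resource usage per time slot:
  t=0: active resources = [], total = 0
  t=1: active resources = [], total = 0
  t=2: active resources = [6], total = 6
  t=3: active resources = [6], total = 6
  t=4: active resources = [6], total = 6
  t=5: active resources = [], total = 0
  t=6: active resources = [2], total = 2
  t=7: active resources = [2, 3], total = 5
  t=8: active resources = [2, 3], total = 5
  t=9: active resources = [2], total = 2
  t=10: active resources = [2], total = 2
Peak resource demand = 6

6


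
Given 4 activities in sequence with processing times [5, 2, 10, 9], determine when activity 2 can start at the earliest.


Activity 2 starts after activities 1 through 1 complete.
Predecessor durations: [5]
ES = 5 = 5

5


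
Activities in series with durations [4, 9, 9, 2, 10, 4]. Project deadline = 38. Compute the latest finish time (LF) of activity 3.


LF(activity 3) = deadline - sum of successor durations
Successors: activities 4 through 6 with durations [2, 10, 4]
Sum of successor durations = 16
LF = 38 - 16 = 22

22


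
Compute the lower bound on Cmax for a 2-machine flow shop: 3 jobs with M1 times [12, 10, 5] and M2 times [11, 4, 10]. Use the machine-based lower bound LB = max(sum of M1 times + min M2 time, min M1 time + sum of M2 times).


LB1 = sum(M1 times) + min(M2 times) = 27 + 4 = 31
LB2 = min(M1 times) + sum(M2 times) = 5 + 25 = 30
Lower bound = max(LB1, LB2) = max(31, 30) = 31

31


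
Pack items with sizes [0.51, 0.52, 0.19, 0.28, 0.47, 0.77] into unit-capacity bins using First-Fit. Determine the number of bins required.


Place items sequentially using First-Fit:
  Item 0.51 -> new Bin 1
  Item 0.52 -> new Bin 2
  Item 0.19 -> Bin 1 (now 0.7)
  Item 0.28 -> Bin 1 (now 0.98)
  Item 0.47 -> Bin 2 (now 0.99)
  Item 0.77 -> new Bin 3
Total bins used = 3

3


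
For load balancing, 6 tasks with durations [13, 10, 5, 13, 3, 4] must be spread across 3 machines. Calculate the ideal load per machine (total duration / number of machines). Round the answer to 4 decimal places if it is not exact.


Total processing time = 13 + 10 + 5 + 13 + 3 + 4 = 48
Number of machines = 3
Ideal balanced load = 48 / 3 = 16.0

16.0


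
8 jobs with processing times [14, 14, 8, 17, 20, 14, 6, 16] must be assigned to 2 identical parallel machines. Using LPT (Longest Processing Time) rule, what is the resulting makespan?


Sort jobs in decreasing order (LPT): [20, 17, 16, 14, 14, 14, 8, 6]
Assign each job to the least loaded machine:
  Machine 1: jobs [20, 14, 14, 6], load = 54
  Machine 2: jobs [17, 16, 14, 8], load = 55
Makespan = max load = 55

55


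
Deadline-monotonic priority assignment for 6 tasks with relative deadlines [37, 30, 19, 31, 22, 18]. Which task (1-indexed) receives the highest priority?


Sort tasks by relative deadline (ascending):
  Task 6: deadline = 18
  Task 3: deadline = 19
  Task 5: deadline = 22
  Task 2: deadline = 30
  Task 4: deadline = 31
  Task 1: deadline = 37
Priority order (highest first): [6, 3, 5, 2, 4, 1]
Highest priority task = 6

6


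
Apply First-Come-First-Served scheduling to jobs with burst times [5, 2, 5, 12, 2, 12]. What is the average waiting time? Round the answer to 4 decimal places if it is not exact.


FCFS order (as given): [5, 2, 5, 12, 2, 12]
Waiting times:
  Job 1: wait = 0
  Job 2: wait = 5
  Job 3: wait = 7
  Job 4: wait = 12
  Job 5: wait = 24
  Job 6: wait = 26
Sum of waiting times = 74
Average waiting time = 74/6 = 12.3333

12.3333


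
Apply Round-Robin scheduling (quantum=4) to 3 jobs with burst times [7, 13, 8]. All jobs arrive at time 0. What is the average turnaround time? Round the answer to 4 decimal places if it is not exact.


Time quantum = 4
Execution trace:
  J1 runs 4 units, time = 4
  J2 runs 4 units, time = 8
  J3 runs 4 units, time = 12
  J1 runs 3 units, time = 15
  J2 runs 4 units, time = 19
  J3 runs 4 units, time = 23
  J2 runs 4 units, time = 27
  J2 runs 1 units, time = 28
Finish times: [15, 28, 23]
Average turnaround = 66/3 = 22.0

22.0


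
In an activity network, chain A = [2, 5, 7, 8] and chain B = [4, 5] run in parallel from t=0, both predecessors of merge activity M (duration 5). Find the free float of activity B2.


ES(B2) = sum of predecessors on chain B = 4
EF(B2) = ES + duration = 4 + 5 = 9
Successor of B2 is M. ES(M) = max(sum(A), sum(B)) = max(22, 9) = 22
Free float = ES(successor) - EF(current) = 22 - 9 = 13

13


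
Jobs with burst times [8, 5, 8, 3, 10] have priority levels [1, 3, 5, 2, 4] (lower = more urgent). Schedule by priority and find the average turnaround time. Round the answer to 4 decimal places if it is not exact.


Sort by priority (ascending = highest first):
Order: [(1, 8), (2, 3), (3, 5), (4, 10), (5, 8)]
Completion times:
  Priority 1, burst=8, C=8
  Priority 2, burst=3, C=11
  Priority 3, burst=5, C=16
  Priority 4, burst=10, C=26
  Priority 5, burst=8, C=34
Average turnaround = 95/5 = 19.0

19.0


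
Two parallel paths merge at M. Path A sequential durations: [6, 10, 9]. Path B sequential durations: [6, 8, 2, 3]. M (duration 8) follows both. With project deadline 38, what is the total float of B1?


Forward pass: ES(B1) = sum of predecessors on chain B = 0
EF = ES + duration = 0 + 6 = 6
Backward pass: LF(M) = deadline = 38; LS(M) = 38 - 8 = 30
LF(B1) = LS(M) - sum(successors on chain B) = 30 - 13 = 17
LS = LF - duration = 17 - 6 = 11
Total float = LS - ES = 11 - 0 = 11

11


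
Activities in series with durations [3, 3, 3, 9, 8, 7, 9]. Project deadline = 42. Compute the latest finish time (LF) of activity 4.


LF(activity 4) = deadline - sum of successor durations
Successors: activities 5 through 7 with durations [8, 7, 9]
Sum of successor durations = 24
LF = 42 - 24 = 18

18


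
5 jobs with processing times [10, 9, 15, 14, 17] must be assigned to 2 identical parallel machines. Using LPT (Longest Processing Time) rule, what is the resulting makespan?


Sort jobs in decreasing order (LPT): [17, 15, 14, 10, 9]
Assign each job to the least loaded machine:
  Machine 1: jobs [17, 10, 9], load = 36
  Machine 2: jobs [15, 14], load = 29
Makespan = max load = 36

36


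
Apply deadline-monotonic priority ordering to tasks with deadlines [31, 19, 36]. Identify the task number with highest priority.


Sort tasks by relative deadline (ascending):
  Task 2: deadline = 19
  Task 1: deadline = 31
  Task 3: deadline = 36
Priority order (highest first): [2, 1, 3]
Highest priority task = 2

2


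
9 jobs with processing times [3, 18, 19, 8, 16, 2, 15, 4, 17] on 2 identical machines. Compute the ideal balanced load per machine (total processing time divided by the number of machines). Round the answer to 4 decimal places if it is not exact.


Total processing time = 3 + 18 + 19 + 8 + 16 + 2 + 15 + 4 + 17 = 102
Number of machines = 2
Ideal balanced load = 102 / 2 = 51.0

51.0


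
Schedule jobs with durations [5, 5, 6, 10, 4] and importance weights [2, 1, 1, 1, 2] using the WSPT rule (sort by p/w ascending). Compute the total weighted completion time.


Compute p/w ratios and sort ascending (WSPT): [(4, 2), (5, 2), (5, 1), (6, 1), (10, 1)]
Compute weighted completion times:
  Job (p=4,w=2): C=4, w*C=2*4=8
  Job (p=5,w=2): C=9, w*C=2*9=18
  Job (p=5,w=1): C=14, w*C=1*14=14
  Job (p=6,w=1): C=20, w*C=1*20=20
  Job (p=10,w=1): C=30, w*C=1*30=30
Total weighted completion time = 90

90


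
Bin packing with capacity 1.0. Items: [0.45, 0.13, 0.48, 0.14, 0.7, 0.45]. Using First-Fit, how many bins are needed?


Place items sequentially using First-Fit:
  Item 0.45 -> new Bin 1
  Item 0.13 -> Bin 1 (now 0.58)
  Item 0.48 -> new Bin 2
  Item 0.14 -> Bin 1 (now 0.72)
  Item 0.7 -> new Bin 3
  Item 0.45 -> Bin 2 (now 0.93)
Total bins used = 3

3


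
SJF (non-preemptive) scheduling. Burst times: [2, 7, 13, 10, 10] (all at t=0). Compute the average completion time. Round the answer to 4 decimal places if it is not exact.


SJF order (ascending): [2, 7, 10, 10, 13]
Completion times:
  Job 1: burst=2, C=2
  Job 2: burst=7, C=9
  Job 3: burst=10, C=19
  Job 4: burst=10, C=29
  Job 5: burst=13, C=42
Average completion = 101/5 = 20.2

20.2


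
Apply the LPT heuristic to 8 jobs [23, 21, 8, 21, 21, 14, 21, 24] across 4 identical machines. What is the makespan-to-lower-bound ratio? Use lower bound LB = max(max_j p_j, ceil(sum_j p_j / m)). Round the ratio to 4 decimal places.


LPT order: [24, 23, 21, 21, 21, 21, 14, 8]
Machine loads after assignment: [32, 37, 42, 42]
LPT makespan = 42
Lower bound = max(max_job, ceil(total/4)) = max(24, 39) = 39
Ratio = 42 / 39 = 1.0769

1.0769


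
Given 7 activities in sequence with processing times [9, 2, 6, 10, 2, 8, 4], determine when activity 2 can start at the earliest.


Activity 2 starts after activities 1 through 1 complete.
Predecessor durations: [9]
ES = 9 = 9

9


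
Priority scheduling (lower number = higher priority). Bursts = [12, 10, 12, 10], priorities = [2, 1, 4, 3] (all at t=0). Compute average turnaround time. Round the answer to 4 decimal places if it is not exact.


Sort by priority (ascending = highest first):
Order: [(1, 10), (2, 12), (3, 10), (4, 12)]
Completion times:
  Priority 1, burst=10, C=10
  Priority 2, burst=12, C=22
  Priority 3, burst=10, C=32
  Priority 4, burst=12, C=44
Average turnaround = 108/4 = 27.0

27.0


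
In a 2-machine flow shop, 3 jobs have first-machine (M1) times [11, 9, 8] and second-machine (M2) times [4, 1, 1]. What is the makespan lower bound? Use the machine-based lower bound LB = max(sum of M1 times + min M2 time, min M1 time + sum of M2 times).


LB1 = sum(M1 times) + min(M2 times) = 28 + 1 = 29
LB2 = min(M1 times) + sum(M2 times) = 8 + 6 = 14
Lower bound = max(LB1, LB2) = max(29, 14) = 29

29


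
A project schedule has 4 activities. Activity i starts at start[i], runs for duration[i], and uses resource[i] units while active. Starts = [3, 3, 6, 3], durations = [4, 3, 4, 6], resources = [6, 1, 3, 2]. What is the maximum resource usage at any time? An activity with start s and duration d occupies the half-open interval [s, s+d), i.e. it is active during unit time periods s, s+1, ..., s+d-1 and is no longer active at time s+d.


Each activity i is active on [start_i, start_i + duration_i).
Compute total resource usage per time slot:
  t=0: active resources = [], total = 0
  t=1: active resources = [], total = 0
  t=2: active resources = [], total = 0
  t=3: active resources = [6, 1, 2], total = 9
  t=4: active resources = [6, 1, 2], total = 9
  t=5: active resources = [6, 1, 2], total = 9
  t=6: active resources = [6, 3, 2], total = 11
  t=7: active resources = [3, 2], total = 5
  t=8: active resources = [3, 2], total = 5
  t=9: active resources = [3], total = 3
Peak resource demand = 11

11


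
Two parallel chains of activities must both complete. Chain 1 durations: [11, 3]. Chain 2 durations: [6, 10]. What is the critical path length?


Path A total = 11 + 3 = 14
Path B total = 6 + 10 = 16
Critical path = longest path = max(14, 16) = 16

16


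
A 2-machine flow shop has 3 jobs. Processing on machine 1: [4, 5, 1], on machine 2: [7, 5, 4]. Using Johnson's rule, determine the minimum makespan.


Apply Johnson's rule:
  Group 1 (a <= b): [(3, 1, 4), (1, 4, 7), (2, 5, 5)]
  Group 2 (a > b): []
Optimal job order: [3, 1, 2]
Schedule:
  Job 3: M1 done at 1, M2 done at 5
  Job 1: M1 done at 5, M2 done at 12
  Job 2: M1 done at 10, M2 done at 17
Makespan = 17

17


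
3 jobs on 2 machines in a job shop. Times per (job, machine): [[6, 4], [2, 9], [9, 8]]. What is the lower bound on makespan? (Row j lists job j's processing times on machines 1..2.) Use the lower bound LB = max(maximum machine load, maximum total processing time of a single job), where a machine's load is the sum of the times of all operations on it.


Machine loads:
  Machine 1: 6 + 2 + 9 = 17
  Machine 2: 4 + 9 + 8 = 21
Max machine load = 21
Job totals:
  Job 1: 10
  Job 2: 11
  Job 3: 17
Max job total = 17
Lower bound = max(21, 17) = 21

21


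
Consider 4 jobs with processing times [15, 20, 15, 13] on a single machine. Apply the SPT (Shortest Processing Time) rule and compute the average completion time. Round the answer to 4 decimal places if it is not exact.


Sort jobs by processing time (SPT order): [13, 15, 15, 20]
Compute completion times sequentially:
  Job 1: processing = 13, completes at 13
  Job 2: processing = 15, completes at 28
  Job 3: processing = 15, completes at 43
  Job 4: processing = 20, completes at 63
Sum of completion times = 147
Average completion time = 147/4 = 36.75

36.75


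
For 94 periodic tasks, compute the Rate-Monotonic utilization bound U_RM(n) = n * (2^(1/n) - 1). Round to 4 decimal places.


Compute 2^(1/94) = 1.0074011604
Subtract 1: 1.0074011604 - 1 = 0.0074011604
Multiply by n: 94 * 0.0074011604 = 0.6957090776
Round to 4 dp: 0.6957

0.6957


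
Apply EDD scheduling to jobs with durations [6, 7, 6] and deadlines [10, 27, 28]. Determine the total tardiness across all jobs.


Sort by due date (EDD order): [(6, 10), (7, 27), (6, 28)]
Compute completion times and tardiness:
  Job 1: p=6, d=10, C=6, tardiness=max(0,6-10)=0
  Job 2: p=7, d=27, C=13, tardiness=max(0,13-27)=0
  Job 3: p=6, d=28, C=19, tardiness=max(0,19-28)=0
Total tardiness = 0

0


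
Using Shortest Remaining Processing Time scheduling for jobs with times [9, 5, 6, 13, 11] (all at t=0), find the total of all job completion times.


Since all jobs arrive at t=0, SRPT equals SPT ordering.
SPT order: [5, 6, 9, 11, 13]
Completion times:
  Job 1: p=5, C=5
  Job 2: p=6, C=11
  Job 3: p=9, C=20
  Job 4: p=11, C=31
  Job 5: p=13, C=44
Total completion time = 5 + 11 + 20 + 31 + 44 = 111

111


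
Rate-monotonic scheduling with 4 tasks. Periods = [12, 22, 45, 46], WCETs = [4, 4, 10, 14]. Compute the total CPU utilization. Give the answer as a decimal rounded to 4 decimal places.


Compute individual utilizations (exact fractions):
  Task 1: C/T = 4/12 = 1/3 (approx. 0.3333)
  Task 2: C/T = 4/22 = 2/11 (approx. 0.1818)
  Task 3: C/T = 10/45 = 2/9 (approx. 0.2222)
  Task 4: C/T = 14/46 = 7/23 (approx. 0.3043)
Total utilization U = 1/3 + 2/11 + 2/9 + 7/23 = 2372/2277
Rounded to 4 decimal places: U = 1.0417
RM (Liu & Layland) bound for 4 tasks = 0.756828; compare with U = 2372/2277 (approx. 1.041722)
U > 1, so the task set is not schedulable (processor overloaded).

1.0417


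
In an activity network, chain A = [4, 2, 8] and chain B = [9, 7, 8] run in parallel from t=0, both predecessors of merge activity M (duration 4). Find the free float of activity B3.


ES(B3) = sum of predecessors on chain B = 16
EF(B3) = ES + duration = 16 + 8 = 24
Successor of B3 is M. ES(M) = max(sum(A), sum(B)) = max(14, 24) = 24
Free float = ES(successor) - EF(current) = 24 - 24 = 0

0


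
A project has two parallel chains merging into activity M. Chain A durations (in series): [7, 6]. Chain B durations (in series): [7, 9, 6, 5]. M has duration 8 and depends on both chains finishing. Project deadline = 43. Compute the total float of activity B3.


Forward pass: ES(B3) = sum of predecessors on chain B = 16
EF = ES + duration = 16 + 6 = 22
Backward pass: LF(M) = deadline = 43; LS(M) = 43 - 8 = 35
LF(B3) = LS(M) - sum(successors on chain B) = 35 - 5 = 30
LS = LF - duration = 30 - 6 = 24
Total float = LS - ES = 24 - 16 = 8

8


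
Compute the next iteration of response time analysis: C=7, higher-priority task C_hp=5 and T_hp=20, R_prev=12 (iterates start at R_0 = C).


R_next = C + ceil(R_prev / T_hp) * C_hp
ceil(12 / 20) = ceil(0.6) = 1
Interference = 1 * 5 = 5
R_next = 7 + 5 = 12
R_next = R_prev, so the iteration has converged (response time = 12).

12


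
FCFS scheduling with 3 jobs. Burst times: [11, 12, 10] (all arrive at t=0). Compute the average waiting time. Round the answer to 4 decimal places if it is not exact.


FCFS order (as given): [11, 12, 10]
Waiting times:
  Job 1: wait = 0
  Job 2: wait = 11
  Job 3: wait = 23
Sum of waiting times = 34
Average waiting time = 34/3 = 11.3333

11.3333


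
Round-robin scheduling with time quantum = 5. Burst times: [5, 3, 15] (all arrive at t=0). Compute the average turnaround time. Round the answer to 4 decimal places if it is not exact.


Time quantum = 5
Execution trace:
  J1 runs 5 units, time = 5
  J2 runs 3 units, time = 8
  J3 runs 5 units, time = 13
  J3 runs 5 units, time = 18
  J3 runs 5 units, time = 23
Finish times: [5, 8, 23]
Average turnaround = 36/3 = 12.0

12.0


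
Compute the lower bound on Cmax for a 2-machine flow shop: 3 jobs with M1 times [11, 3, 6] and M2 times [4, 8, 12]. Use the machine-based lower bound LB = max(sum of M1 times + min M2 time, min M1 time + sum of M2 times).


LB1 = sum(M1 times) + min(M2 times) = 20 + 4 = 24
LB2 = min(M1 times) + sum(M2 times) = 3 + 24 = 27
Lower bound = max(LB1, LB2) = max(24, 27) = 27

27


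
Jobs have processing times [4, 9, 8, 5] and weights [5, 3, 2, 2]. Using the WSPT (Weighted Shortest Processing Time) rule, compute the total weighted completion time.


Compute p/w ratios and sort ascending (WSPT): [(4, 5), (5, 2), (9, 3), (8, 2)]
Compute weighted completion times:
  Job (p=4,w=5): C=4, w*C=5*4=20
  Job (p=5,w=2): C=9, w*C=2*9=18
  Job (p=9,w=3): C=18, w*C=3*18=54
  Job (p=8,w=2): C=26, w*C=2*26=52
Total weighted completion time = 144

144


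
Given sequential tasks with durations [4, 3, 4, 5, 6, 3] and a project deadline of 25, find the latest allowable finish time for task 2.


LF(activity 2) = deadline - sum of successor durations
Successors: activities 3 through 6 with durations [4, 5, 6, 3]
Sum of successor durations = 18
LF = 25 - 18 = 7

7


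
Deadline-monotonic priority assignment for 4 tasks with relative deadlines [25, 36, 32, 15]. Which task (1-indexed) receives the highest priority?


Sort tasks by relative deadline (ascending):
  Task 4: deadline = 15
  Task 1: deadline = 25
  Task 3: deadline = 32
  Task 2: deadline = 36
Priority order (highest first): [4, 1, 3, 2]
Highest priority task = 4

4


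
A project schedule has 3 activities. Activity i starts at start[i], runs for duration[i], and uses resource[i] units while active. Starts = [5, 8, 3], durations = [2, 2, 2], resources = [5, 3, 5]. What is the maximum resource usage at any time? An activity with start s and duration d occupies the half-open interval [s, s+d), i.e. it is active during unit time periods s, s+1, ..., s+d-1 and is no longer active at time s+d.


Each activity i is active on [start_i, start_i + duration_i).
Compute total resource usage per time slot:
  t=0: active resources = [], total = 0
  t=1: active resources = [], total = 0
  t=2: active resources = [], total = 0
  t=3: active resources = [5], total = 5
  t=4: active resources = [5], total = 5
  t=5: active resources = [5], total = 5
  t=6: active resources = [5], total = 5
  t=7: active resources = [], total = 0
  t=8: active resources = [3], total = 3
  t=9: active resources = [3], total = 3
Peak resource demand = 5

5


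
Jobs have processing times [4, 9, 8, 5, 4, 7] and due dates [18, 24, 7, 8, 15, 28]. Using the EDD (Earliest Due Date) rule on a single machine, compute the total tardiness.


Sort by due date (EDD order): [(8, 7), (5, 8), (4, 15), (4, 18), (9, 24), (7, 28)]
Compute completion times and tardiness:
  Job 1: p=8, d=7, C=8, tardiness=max(0,8-7)=1
  Job 2: p=5, d=8, C=13, tardiness=max(0,13-8)=5
  Job 3: p=4, d=15, C=17, tardiness=max(0,17-15)=2
  Job 4: p=4, d=18, C=21, tardiness=max(0,21-18)=3
  Job 5: p=9, d=24, C=30, tardiness=max(0,30-24)=6
  Job 6: p=7, d=28, C=37, tardiness=max(0,37-28)=9
Total tardiness = 26

26


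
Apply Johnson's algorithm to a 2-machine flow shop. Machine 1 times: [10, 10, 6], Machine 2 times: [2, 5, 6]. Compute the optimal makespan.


Apply Johnson's rule:
  Group 1 (a <= b): [(3, 6, 6)]
  Group 2 (a > b): [(2, 10, 5), (1, 10, 2)]
Optimal job order: [3, 2, 1]
Schedule:
  Job 3: M1 done at 6, M2 done at 12
  Job 2: M1 done at 16, M2 done at 21
  Job 1: M1 done at 26, M2 done at 28
Makespan = 28

28


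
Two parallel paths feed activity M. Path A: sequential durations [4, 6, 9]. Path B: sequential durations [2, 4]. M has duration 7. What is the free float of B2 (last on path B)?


ES(B2) = sum of predecessors on chain B = 2
EF(B2) = ES + duration = 2 + 4 = 6
Successor of B2 is M. ES(M) = max(sum(A), sum(B)) = max(19, 6) = 19
Free float = ES(successor) - EF(current) = 19 - 6 = 13

13


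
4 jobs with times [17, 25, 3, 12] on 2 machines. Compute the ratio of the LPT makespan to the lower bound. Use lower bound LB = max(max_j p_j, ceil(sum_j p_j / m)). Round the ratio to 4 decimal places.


LPT order: [25, 17, 12, 3]
Machine loads after assignment: [28, 29]
LPT makespan = 29
Lower bound = max(max_job, ceil(total/2)) = max(25, 29) = 29
Ratio = 29 / 29 = 1.0

1.0


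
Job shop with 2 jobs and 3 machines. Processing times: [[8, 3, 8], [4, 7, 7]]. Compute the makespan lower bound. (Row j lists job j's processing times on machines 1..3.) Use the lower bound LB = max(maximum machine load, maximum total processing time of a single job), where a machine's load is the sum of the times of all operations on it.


Machine loads:
  Machine 1: 8 + 4 = 12
  Machine 2: 3 + 7 = 10
  Machine 3: 8 + 7 = 15
Max machine load = 15
Job totals:
  Job 1: 19
  Job 2: 18
Max job total = 19
Lower bound = max(15, 19) = 19

19


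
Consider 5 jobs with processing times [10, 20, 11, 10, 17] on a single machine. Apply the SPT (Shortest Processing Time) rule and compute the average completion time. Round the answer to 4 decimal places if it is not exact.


Sort jobs by processing time (SPT order): [10, 10, 11, 17, 20]
Compute completion times sequentially:
  Job 1: processing = 10, completes at 10
  Job 2: processing = 10, completes at 20
  Job 3: processing = 11, completes at 31
  Job 4: processing = 17, completes at 48
  Job 5: processing = 20, completes at 68
Sum of completion times = 177
Average completion time = 177/5 = 35.4

35.4


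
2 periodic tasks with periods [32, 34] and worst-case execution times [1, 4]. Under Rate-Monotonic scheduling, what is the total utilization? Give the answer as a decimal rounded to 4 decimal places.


Compute individual utilizations (exact fractions):
  Task 1: C/T = 1/32 (approx. 0.0313)
  Task 2: C/T = 4/34 = 2/17 (approx. 0.1176)
Total utilization U = 1/32 + 2/17 = 81/544
Rounded to 4 decimal places: U = 0.1489
RM (Liu & Layland) bound for 2 tasks = 0.828427; compare with U = 81/544 (approx. 0.148897)
U <= bound, so schedulable by RM sufficient condition.

0.1489


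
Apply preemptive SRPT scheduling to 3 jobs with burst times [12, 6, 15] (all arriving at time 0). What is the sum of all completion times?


Since all jobs arrive at t=0, SRPT equals SPT ordering.
SPT order: [6, 12, 15]
Completion times:
  Job 1: p=6, C=6
  Job 2: p=12, C=18
  Job 3: p=15, C=33
Total completion time = 6 + 18 + 33 = 57

57


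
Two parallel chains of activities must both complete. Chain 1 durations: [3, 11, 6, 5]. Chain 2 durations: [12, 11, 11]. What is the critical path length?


Path A total = 3 + 11 + 6 + 5 = 25
Path B total = 12 + 11 + 11 = 34
Critical path = longest path = max(25, 34) = 34

34


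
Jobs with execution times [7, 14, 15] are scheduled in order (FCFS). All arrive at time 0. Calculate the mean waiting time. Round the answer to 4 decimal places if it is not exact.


FCFS order (as given): [7, 14, 15]
Waiting times:
  Job 1: wait = 0
  Job 2: wait = 7
  Job 3: wait = 21
Sum of waiting times = 28
Average waiting time = 28/3 = 9.3333

9.3333


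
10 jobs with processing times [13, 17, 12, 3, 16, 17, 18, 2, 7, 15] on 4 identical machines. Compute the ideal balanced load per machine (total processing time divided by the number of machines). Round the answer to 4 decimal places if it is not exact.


Total processing time = 13 + 17 + 12 + 3 + 16 + 17 + 18 + 2 + 7 + 15 = 120
Number of machines = 4
Ideal balanced load = 120 / 4 = 30.0

30.0


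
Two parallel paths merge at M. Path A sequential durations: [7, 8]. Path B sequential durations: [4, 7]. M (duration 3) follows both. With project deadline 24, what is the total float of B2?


Forward pass: ES(B2) = sum of predecessors on chain B = 4
EF = ES + duration = 4 + 7 = 11
Backward pass: LF(M) = deadline = 24; LS(M) = 24 - 3 = 21
LF(B2) = LS(M) - sum(successors on chain B) = 21 - 0 = 21
LS = LF - duration = 21 - 7 = 14
Total float = LS - ES = 14 - 4 = 10

10


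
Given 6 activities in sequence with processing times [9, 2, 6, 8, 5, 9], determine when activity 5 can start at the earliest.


Activity 5 starts after activities 1 through 4 complete.
Predecessor durations: [9, 2, 6, 8]
ES = 9 + 2 + 6 + 8 = 25

25


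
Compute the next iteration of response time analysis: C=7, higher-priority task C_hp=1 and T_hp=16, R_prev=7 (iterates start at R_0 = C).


R_next = C + ceil(R_prev / T_hp) * C_hp
ceil(7 / 16) = ceil(0.4375) = 1
Interference = 1 * 1 = 1
R_next = 7 + 1 = 8

8


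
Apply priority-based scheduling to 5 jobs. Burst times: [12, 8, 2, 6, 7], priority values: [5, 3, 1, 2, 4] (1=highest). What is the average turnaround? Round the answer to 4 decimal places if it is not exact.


Sort by priority (ascending = highest first):
Order: [(1, 2), (2, 6), (3, 8), (4, 7), (5, 12)]
Completion times:
  Priority 1, burst=2, C=2
  Priority 2, burst=6, C=8
  Priority 3, burst=8, C=16
  Priority 4, burst=7, C=23
  Priority 5, burst=12, C=35
Average turnaround = 84/5 = 16.8

16.8


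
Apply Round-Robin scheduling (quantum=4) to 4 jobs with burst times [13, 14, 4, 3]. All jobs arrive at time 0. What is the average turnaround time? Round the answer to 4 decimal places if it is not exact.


Time quantum = 4
Execution trace:
  J1 runs 4 units, time = 4
  J2 runs 4 units, time = 8
  J3 runs 4 units, time = 12
  J4 runs 3 units, time = 15
  J1 runs 4 units, time = 19
  J2 runs 4 units, time = 23
  J1 runs 4 units, time = 27
  J2 runs 4 units, time = 31
  J1 runs 1 units, time = 32
  J2 runs 2 units, time = 34
Finish times: [32, 34, 12, 15]
Average turnaround = 93/4 = 23.25

23.25


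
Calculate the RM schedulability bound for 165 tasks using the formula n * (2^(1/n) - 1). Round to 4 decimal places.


Compute 2^(1/165) = 1.0042097281
Subtract 1: 1.0042097281 - 1 = 0.0042097281
Multiply by n: 165 * 0.0042097281 = 0.6946051365
Round to 4 dp: 0.6946

0.6946


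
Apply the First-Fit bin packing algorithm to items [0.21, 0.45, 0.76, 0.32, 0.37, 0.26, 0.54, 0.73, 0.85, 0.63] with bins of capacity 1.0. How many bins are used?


Place items sequentially using First-Fit:
  Item 0.21 -> new Bin 1
  Item 0.45 -> Bin 1 (now 0.66)
  Item 0.76 -> new Bin 2
  Item 0.32 -> Bin 1 (now 0.98)
  Item 0.37 -> new Bin 3
  Item 0.26 -> Bin 3 (now 0.63)
  Item 0.54 -> new Bin 4
  Item 0.73 -> new Bin 5
  Item 0.85 -> new Bin 6
  Item 0.63 -> new Bin 7
Total bins used = 7

7


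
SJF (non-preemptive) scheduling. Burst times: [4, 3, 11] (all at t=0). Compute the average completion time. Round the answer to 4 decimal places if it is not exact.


SJF order (ascending): [3, 4, 11]
Completion times:
  Job 1: burst=3, C=3
  Job 2: burst=4, C=7
  Job 3: burst=11, C=18
Average completion = 28/3 = 9.3333

9.3333


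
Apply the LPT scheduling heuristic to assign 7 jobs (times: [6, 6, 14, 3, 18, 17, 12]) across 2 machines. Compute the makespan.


Sort jobs in decreasing order (LPT): [18, 17, 14, 12, 6, 6, 3]
Assign each job to the least loaded machine:
  Machine 1: jobs [18, 12, 6, 3], load = 39
  Machine 2: jobs [17, 14, 6], load = 37
Makespan = max load = 39

39


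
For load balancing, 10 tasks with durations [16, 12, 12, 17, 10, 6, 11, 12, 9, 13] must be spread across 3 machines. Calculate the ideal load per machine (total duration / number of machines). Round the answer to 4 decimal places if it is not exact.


Total processing time = 16 + 12 + 12 + 17 + 10 + 6 + 11 + 12 + 9 + 13 = 118
Number of machines = 3
Ideal balanced load = 118 / 3 = 39.3333

39.3333


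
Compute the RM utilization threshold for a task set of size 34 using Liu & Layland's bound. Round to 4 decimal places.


Compute 2^(1/34) = 1.0205959096
Subtract 1: 1.0205959096 - 1 = 0.0205959096
Multiply by n: 34 * 0.0205959096 = 0.7002609264
Round to 4 dp: 0.7003

0.7003


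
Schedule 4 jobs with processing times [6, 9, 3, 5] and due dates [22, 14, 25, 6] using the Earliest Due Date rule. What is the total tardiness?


Sort by due date (EDD order): [(5, 6), (9, 14), (6, 22), (3, 25)]
Compute completion times and tardiness:
  Job 1: p=5, d=6, C=5, tardiness=max(0,5-6)=0
  Job 2: p=9, d=14, C=14, tardiness=max(0,14-14)=0
  Job 3: p=6, d=22, C=20, tardiness=max(0,20-22)=0
  Job 4: p=3, d=25, C=23, tardiness=max(0,23-25)=0
Total tardiness = 0

0


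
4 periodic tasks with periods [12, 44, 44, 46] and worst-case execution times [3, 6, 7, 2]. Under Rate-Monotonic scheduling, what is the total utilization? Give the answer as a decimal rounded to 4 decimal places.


Compute individual utilizations (exact fractions):
  Task 1: C/T = 3/12 = 1/4 (approx. 0.25)
  Task 2: C/T = 6/44 = 3/22 (approx. 0.1364)
  Task 3: C/T = 7/44 (approx. 0.1591)
  Task 4: C/T = 2/46 = 1/23 (approx. 0.0435)
Total utilization U = 1/4 + 3/22 + 7/44 + 1/23 = 149/253
Rounded to 4 decimal places: U = 0.5889
RM (Liu & Layland) bound for 4 tasks = 0.756828; compare with U = 149/253 (approx. 0.588933)
U <= bound, so schedulable by RM sufficient condition.

0.5889


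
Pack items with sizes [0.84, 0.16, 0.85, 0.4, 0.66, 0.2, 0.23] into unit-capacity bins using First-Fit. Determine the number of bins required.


Place items sequentially using First-Fit:
  Item 0.84 -> new Bin 1
  Item 0.16 -> Bin 1 (now 1.0)
  Item 0.85 -> new Bin 2
  Item 0.4 -> new Bin 3
  Item 0.66 -> new Bin 4
  Item 0.2 -> Bin 3 (now 0.6)
  Item 0.23 -> Bin 3 (now 0.83)
Total bins used = 4

4


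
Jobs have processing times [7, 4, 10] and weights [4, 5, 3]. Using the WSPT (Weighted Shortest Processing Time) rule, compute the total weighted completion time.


Compute p/w ratios and sort ascending (WSPT): [(4, 5), (7, 4), (10, 3)]
Compute weighted completion times:
  Job (p=4,w=5): C=4, w*C=5*4=20
  Job (p=7,w=4): C=11, w*C=4*11=44
  Job (p=10,w=3): C=21, w*C=3*21=63
Total weighted completion time = 127

127


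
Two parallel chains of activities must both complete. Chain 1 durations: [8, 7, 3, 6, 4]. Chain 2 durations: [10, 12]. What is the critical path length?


Path A total = 8 + 7 + 3 + 6 + 4 = 28
Path B total = 10 + 12 = 22
Critical path = longest path = max(28, 22) = 28

28


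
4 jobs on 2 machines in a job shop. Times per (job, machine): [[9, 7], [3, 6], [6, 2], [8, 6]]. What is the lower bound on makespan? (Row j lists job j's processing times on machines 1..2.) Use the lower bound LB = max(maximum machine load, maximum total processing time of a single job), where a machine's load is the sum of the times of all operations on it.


Machine loads:
  Machine 1: 9 + 3 + 6 + 8 = 26
  Machine 2: 7 + 6 + 2 + 6 = 21
Max machine load = 26
Job totals:
  Job 1: 16
  Job 2: 9
  Job 3: 8
  Job 4: 14
Max job total = 16
Lower bound = max(26, 16) = 26

26


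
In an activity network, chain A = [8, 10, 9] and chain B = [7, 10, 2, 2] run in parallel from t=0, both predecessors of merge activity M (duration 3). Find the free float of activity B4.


ES(B4) = sum of predecessors on chain B = 19
EF(B4) = ES + duration = 19 + 2 = 21
Successor of B4 is M. ES(M) = max(sum(A), sum(B)) = max(27, 21) = 27
Free float = ES(successor) - EF(current) = 27 - 21 = 6

6


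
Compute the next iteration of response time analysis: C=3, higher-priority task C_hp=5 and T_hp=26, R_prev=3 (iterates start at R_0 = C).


R_next = C + ceil(R_prev / T_hp) * C_hp
ceil(3 / 26) = ceil(0.1154) = 1
Interference = 1 * 5 = 5
R_next = 3 + 5 = 8

8


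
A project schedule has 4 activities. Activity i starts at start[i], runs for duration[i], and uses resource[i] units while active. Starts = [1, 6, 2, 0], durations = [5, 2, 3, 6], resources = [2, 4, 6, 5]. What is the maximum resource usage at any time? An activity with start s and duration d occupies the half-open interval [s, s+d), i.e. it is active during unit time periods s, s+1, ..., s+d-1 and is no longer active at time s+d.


Each activity i is active on [start_i, start_i + duration_i).
Compute total resource usage per time slot:
  t=0: active resources = [5], total = 5
  t=1: active resources = [2, 5], total = 7
  t=2: active resources = [2, 6, 5], total = 13
  t=3: active resources = [2, 6, 5], total = 13
  t=4: active resources = [2, 6, 5], total = 13
  t=5: active resources = [2, 5], total = 7
  t=6: active resources = [4], total = 4
  t=7: active resources = [4], total = 4
Peak resource demand = 13

13


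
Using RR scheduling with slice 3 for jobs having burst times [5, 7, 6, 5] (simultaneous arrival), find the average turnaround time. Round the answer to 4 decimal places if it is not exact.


Time quantum = 3
Execution trace:
  J1 runs 3 units, time = 3
  J2 runs 3 units, time = 6
  J3 runs 3 units, time = 9
  J4 runs 3 units, time = 12
  J1 runs 2 units, time = 14
  J2 runs 3 units, time = 17
  J3 runs 3 units, time = 20
  J4 runs 2 units, time = 22
  J2 runs 1 units, time = 23
Finish times: [14, 23, 20, 22]
Average turnaround = 79/4 = 19.75

19.75


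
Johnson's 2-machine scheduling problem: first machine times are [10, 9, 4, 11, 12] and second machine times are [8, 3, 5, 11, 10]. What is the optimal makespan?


Apply Johnson's rule:
  Group 1 (a <= b): [(3, 4, 5), (4, 11, 11)]
  Group 2 (a > b): [(5, 12, 10), (1, 10, 8), (2, 9, 3)]
Optimal job order: [3, 4, 5, 1, 2]
Schedule:
  Job 3: M1 done at 4, M2 done at 9
  Job 4: M1 done at 15, M2 done at 26
  Job 5: M1 done at 27, M2 done at 37
  Job 1: M1 done at 37, M2 done at 45
  Job 2: M1 done at 46, M2 done at 49
Makespan = 49

49


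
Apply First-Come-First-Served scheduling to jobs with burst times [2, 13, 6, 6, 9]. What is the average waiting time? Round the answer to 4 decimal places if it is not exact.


FCFS order (as given): [2, 13, 6, 6, 9]
Waiting times:
  Job 1: wait = 0
  Job 2: wait = 2
  Job 3: wait = 15
  Job 4: wait = 21
  Job 5: wait = 27
Sum of waiting times = 65
Average waiting time = 65/5 = 13.0

13.0


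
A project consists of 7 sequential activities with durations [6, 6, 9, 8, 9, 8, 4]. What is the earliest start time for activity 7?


Activity 7 starts after activities 1 through 6 complete.
Predecessor durations: [6, 6, 9, 8, 9, 8]
ES = 6 + 6 + 9 + 8 + 9 + 8 = 46

46


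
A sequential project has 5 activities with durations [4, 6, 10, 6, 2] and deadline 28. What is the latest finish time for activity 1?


LF(activity 1) = deadline - sum of successor durations
Successors: activities 2 through 5 with durations [6, 10, 6, 2]
Sum of successor durations = 24
LF = 28 - 24 = 4

4


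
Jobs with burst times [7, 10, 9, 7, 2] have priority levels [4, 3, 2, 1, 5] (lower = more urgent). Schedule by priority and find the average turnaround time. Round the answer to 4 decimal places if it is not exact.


Sort by priority (ascending = highest first):
Order: [(1, 7), (2, 9), (3, 10), (4, 7), (5, 2)]
Completion times:
  Priority 1, burst=7, C=7
  Priority 2, burst=9, C=16
  Priority 3, burst=10, C=26
  Priority 4, burst=7, C=33
  Priority 5, burst=2, C=35
Average turnaround = 117/5 = 23.4

23.4
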